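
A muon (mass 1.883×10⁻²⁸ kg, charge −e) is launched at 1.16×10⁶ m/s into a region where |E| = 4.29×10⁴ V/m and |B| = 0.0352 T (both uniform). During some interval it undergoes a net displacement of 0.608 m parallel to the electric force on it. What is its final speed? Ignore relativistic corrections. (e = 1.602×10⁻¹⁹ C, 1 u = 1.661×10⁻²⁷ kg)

v_f ≈ 6.76×10⁶ m/s

B does no work; ΔKE = |q|E d.
½mv_f² = ½mv₀² + |q|Ed = ½(1.883×10⁻²⁸)(1.16×10⁶)² + (1.602×10⁻¹⁹)(4.29×10⁴)(0.608) ≈ 1.267×10⁻¹⁶ J + 4.179×10⁻¹⁵ J ≈ 4.305×10⁻¹⁵ J.
v_f = √(2·4.305×10⁻¹⁵/1.883×10⁻²⁸) ≈ 6.76×10⁶ m/s.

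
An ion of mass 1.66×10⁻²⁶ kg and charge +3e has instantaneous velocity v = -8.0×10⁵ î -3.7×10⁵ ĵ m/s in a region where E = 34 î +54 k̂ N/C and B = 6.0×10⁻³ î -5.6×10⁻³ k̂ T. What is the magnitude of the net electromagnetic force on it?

|F| ≈ 2.62×10⁻¹⁵ N

v×B = (2070, -4480, 2220) N/C.
E + v×B = (2110, -4480, 2270) N/C.
F = q(E + v×B) = (4.806×10⁻¹⁹ C)·(2110, -4480, 2270) = (1.01×10⁻¹⁵, -2.15×10⁻¹⁵, 1.09×10⁻¹⁵) N.
|F| = 2.62×10⁻¹⁵ N.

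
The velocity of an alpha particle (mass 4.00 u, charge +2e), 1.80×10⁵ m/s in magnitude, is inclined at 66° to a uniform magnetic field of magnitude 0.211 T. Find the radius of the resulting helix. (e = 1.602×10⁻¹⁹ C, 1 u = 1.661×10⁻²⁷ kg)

r ≈ 0.0162 m

v⊥ = v sinθ = 1.80×10⁵·sin66° ≈ 1.644×10⁵ m/s.
r = m v⊥/(|q|B) = (6.644×10⁻²⁷)(1.644×10⁵)/((3.204×10⁻¹⁹)(0.211)) ≈ 0.0162 m.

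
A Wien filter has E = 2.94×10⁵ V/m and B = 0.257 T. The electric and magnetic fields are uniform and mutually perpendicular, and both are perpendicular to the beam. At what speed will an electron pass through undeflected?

Straight-line motion ⇒ electric and magnetic forces cancel, so E = vB.
v = E/B = 2.94×10⁵/0.257 = 1.14×10⁶ m/s.
The result is independent of the particle's charge and mass.

v = 1.14×10⁶ m/s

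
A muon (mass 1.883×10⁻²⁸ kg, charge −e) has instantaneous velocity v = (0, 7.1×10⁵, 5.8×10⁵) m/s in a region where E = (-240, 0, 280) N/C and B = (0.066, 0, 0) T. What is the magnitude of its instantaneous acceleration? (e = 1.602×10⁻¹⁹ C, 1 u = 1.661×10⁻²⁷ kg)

|a| ≈ 5.13×10¹³ m/s²

v×B = (0, 3.83×10⁴, -4.69×10⁴) N/C.
E + v×B = (-240, 3.83×10⁴, -4.66×10⁴) N/C.
F = q(E + v×B) = (−1.602×10⁻¹⁹ C)·(-240, 3.83×10⁴, -4.66×10⁴) = (3.84×10⁻¹⁷, -6.13×10⁻¹⁵, 7.46×10⁻¹⁵) N.
|a| = |F|/m = 9.659×10⁻¹⁵/1.883×10⁻²⁸ ≈ 5.13×10¹³ m/s².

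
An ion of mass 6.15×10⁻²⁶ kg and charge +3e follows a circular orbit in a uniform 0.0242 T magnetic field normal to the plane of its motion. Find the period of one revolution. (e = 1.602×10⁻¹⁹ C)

T ≈ 3.32×10⁻⁵ s

The cyclotron period depends only on m, q, B: T = 2πm/(|q|B).
T = 2π(6.15×10⁻²⁶)/((4.806×10⁻¹⁹)(0.0242)) ≈ 3.32×10⁻⁵ s.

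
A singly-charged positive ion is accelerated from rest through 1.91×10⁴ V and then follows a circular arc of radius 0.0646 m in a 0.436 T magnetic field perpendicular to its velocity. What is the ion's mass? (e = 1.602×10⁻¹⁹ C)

m ≈ 3.33×10⁻²⁷ kg

Combine |q|V = ½mv² and r = mv/(|q|B): eliminate v to get m = qB²r²/(2V).
m = (1.602×10⁻¹⁹)(0.436)²(0.0646)²/(2·1.91×10⁴) ≈ 3.33×10⁻²⁷ kg.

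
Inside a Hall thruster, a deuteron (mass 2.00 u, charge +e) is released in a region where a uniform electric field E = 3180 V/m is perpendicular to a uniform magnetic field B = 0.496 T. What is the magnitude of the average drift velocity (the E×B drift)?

v_d ≈ 6410 m/s

The E×B drift speed is v_d = E/B.
v_d = 3180/0.496 = 6410 m/s.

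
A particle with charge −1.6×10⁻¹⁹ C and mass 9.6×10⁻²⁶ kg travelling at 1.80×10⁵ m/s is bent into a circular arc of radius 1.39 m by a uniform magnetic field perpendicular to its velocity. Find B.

B ≈ 0.0777 T

From |q|vB = mv²/r, B = mv/(|q|r).
B = (9.6×10⁻²⁶)(1.80×10⁵)/((1.6×10⁻¹⁹)(1.39)) ≈ 0.0777 T.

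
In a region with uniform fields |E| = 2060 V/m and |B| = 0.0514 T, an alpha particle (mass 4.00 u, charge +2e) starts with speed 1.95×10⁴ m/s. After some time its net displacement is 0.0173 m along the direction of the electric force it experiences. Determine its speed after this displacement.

v_f ≈ 6.18×10⁴ m/s

B does no work; ΔKE = |q|E d.
½mv_f² = ½mv₀² + |q|Ed = ½(6.644×10⁻²⁷)(1.95×10⁴)² + (3.204×10⁻¹⁹)(2060)(0.0173) ≈ 1.263×10⁻¹⁸ J + 1.142×10⁻¹⁷ J ≈ 1.268×10⁻¹⁷ J.
v_f = √(2·1.268×10⁻¹⁷/6.644×10⁻²⁷) ≈ 6.18×10⁴ m/s.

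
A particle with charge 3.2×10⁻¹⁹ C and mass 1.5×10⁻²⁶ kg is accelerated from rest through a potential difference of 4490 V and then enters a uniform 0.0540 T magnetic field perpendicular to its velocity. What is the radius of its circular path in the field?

r ≈ 0.380 m

Acceleration: |q|V = ½mv² ⇒ v = √(2|q|V/m) = √(2·3.2×10⁻¹⁹·4490/1.5×10⁻²⁶) ≈ 4.377×10⁵ m/s.
In the field: r = mv/(|q|B) = (1.5×10⁻²⁶)(4.377×10⁵)/((3.2×10⁻¹⁹)(0.0540)) ≈ 0.380 m.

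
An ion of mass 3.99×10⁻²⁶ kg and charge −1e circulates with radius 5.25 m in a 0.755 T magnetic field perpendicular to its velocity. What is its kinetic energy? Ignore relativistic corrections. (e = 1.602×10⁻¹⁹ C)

KE ≈ 3.15×10⁷ eV

v = |q|Br/m, then KE = ½mv² = (qBr)²/(2m).
v = (1.602×10⁻¹⁹)(0.755)(5.25)/3.99×10⁻²⁶ ≈ 1.591×10⁷ m/s.
KE = ½(3.99×10⁻²⁶)(1.591×10⁷)² ≈ 5.05×10⁻¹² J = 3.15×10⁷ eV.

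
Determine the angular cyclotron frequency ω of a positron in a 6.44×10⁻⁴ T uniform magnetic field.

ω = |q|B/m.
ω = (1.602×10⁻¹⁹)(6.44×10⁻⁴)/9.109×10⁻³¹ ≈ 1.13×10⁸ rad/s.

ω ≈ 1.13×10⁸ rad/s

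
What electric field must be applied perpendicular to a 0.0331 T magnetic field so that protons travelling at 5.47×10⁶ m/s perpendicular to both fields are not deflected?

For straight-line motion qE = qvB, so E = vB.
E = 5.47×10⁶ × 0.0331 = 1.81×10⁵ V/m.

E = 1.81×10⁵ V/m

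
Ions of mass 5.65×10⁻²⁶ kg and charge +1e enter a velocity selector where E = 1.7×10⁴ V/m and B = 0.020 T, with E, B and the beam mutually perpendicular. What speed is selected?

Zero net Lorentz force requires |qE| = |q v×B|, i.e. E = vB.
v = E/B = 1.7×10⁴/0.020 = 8.5×10⁵ m/s.

v = 8.5×10⁵ m/s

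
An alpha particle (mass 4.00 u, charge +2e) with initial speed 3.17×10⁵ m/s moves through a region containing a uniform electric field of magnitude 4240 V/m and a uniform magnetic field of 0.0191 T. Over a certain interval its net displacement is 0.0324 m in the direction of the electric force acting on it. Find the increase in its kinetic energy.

The magnetic force is always ⟂ v and does no work; only the electric force changes KE.
ΔKE = F_E · d = |q|E d = (3.204×10⁻¹⁹)(4240)(0.0324) ≈ 4.40×10⁻¹⁷ J.

ΔKE ≈ 4.40×10⁻¹⁷ J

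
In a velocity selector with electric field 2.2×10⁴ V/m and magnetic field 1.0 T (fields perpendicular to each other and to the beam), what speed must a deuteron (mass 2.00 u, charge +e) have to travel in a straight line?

For undeflected motion the electric and magnetic forces balance: qE = qvB.
v = E/B = 2.2×10⁴/1.0 = 2.2×10⁴ m/s.
The result is independent of the particle's charge and mass.

v = 2.2×10⁴ m/s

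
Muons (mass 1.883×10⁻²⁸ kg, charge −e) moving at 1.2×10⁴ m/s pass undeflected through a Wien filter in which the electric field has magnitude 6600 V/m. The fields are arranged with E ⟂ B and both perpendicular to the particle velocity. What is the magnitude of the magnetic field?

Balance of forces in the selector: qE = qvB ⇒ B = E/v.
B = 6600/1.2×10⁴ = 0.55 T.

B = 0.55 T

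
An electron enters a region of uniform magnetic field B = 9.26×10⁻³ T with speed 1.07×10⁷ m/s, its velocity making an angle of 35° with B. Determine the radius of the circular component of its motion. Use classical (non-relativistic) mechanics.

r ≈ 3.77×10⁻³ m

v⊥ = v sinθ = 1.07×10⁷·sin35° ≈ 6.137×10⁶ m/s.
r = m v⊥/(|q|B) = (9.109×10⁻³¹)(6.137×10⁶)/((1.602×10⁻¹⁹)(9.26×10⁻³)) ≈ 3.77×10⁻³ m.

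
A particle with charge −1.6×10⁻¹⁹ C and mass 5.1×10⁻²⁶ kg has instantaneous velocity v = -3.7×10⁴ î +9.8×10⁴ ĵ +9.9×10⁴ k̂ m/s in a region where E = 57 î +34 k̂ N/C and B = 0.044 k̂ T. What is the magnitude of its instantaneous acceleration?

v×B = (4310, 1630, 0) N/C.
E + v×B = (4370, 1630, 34.0) N/C.
F = q(E + v×B) = (−1.6×10⁻¹⁹ C)·(4370, 1630, 34.0) = (-6.99×10⁻¹⁶, -2.60×10⁻¹⁶, -5.44×10⁻¹⁸) N.
|a| = |F|/m = 7.460×10⁻¹⁶/5.1×10⁻²⁶ ≈ 1.46×10¹⁰ m/s².

|a| ≈ 1.46×10¹⁰ m/s²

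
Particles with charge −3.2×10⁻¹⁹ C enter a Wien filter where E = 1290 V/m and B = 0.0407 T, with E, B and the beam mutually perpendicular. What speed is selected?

v = 3.17×10⁴ m/s

For undeflected motion the electric and magnetic forces balance: qE = qvB.
v = E/B = 1290/0.0407 = 3.17×10⁴ m/s.
The result is independent of the particle's charge and mass.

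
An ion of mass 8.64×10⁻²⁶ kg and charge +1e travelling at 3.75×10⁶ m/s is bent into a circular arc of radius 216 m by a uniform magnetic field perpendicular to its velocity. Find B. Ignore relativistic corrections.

B ≈ 9.36×10⁻³ T

From |q|vB = mv²/r, B = mv/(|q|r).
B = (8.64×10⁻²⁶)(3.75×10⁶)/((1.602×10⁻¹⁹)(216)) ≈ 9.36×10⁻³ T.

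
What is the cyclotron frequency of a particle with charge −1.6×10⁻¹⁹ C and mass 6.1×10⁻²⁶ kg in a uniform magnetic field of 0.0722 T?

f ≈ 3.01×10⁴ Hz

f = |q|B/(2πm).
f = (1.6×10⁻¹⁹)(0.0722)/(2π·6.1×10⁻²⁶) ≈ 3.01×10⁴ Hz.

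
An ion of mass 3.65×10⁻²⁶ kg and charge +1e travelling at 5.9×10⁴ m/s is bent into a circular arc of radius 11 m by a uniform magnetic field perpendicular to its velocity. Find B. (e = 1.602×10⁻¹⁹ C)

From |q|vB = mv²/r, B = mv/(|q|r).
B = (3.65×10⁻²⁶)(5.9×10⁴)/((1.602×10⁻¹⁹)(11)) ≈ 1.2×10⁻³ T.

B ≈ 1.2×10⁻³ T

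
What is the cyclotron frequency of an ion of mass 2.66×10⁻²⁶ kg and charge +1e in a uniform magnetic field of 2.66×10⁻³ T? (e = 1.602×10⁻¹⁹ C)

f ≈ 2550 Hz

f = |q|B/(2πm).
f = (1.602×10⁻¹⁹)(2.66×10⁻³)/(2π·2.66×10⁻²⁶) ≈ 2550 Hz.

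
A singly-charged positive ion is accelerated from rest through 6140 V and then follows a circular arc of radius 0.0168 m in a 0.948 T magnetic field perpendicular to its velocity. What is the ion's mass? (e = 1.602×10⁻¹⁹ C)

Combine |q|V = ½mv² and r = mv/(|q|B): eliminate v to get m = qB²r²/(2V).
m = (1.602×10⁻¹⁹)(0.948)²(0.0168)²/(2·6140) ≈ 3.31×10⁻²⁷ kg.

m ≈ 3.31×10⁻²⁷ kg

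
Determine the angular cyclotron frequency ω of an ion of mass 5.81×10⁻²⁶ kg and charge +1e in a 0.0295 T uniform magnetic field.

ω = |q|B/m.
ω = (1.602×10⁻¹⁹)(0.0295)/5.81×10⁻²⁶ ≈ 8.13×10⁴ rad/s.

ω ≈ 8.13×10⁴ rad/s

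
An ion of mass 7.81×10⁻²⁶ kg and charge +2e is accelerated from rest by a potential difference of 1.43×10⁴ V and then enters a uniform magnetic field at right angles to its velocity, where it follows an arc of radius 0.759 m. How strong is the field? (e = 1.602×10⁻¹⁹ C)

B ≈ 0.110 T

v = √(2|q|V/m) = √(2·3.204×10⁻¹⁹·1.43×10⁴/7.81×10⁻²⁶) ≈ 3.425×10⁵ m/s.
B = mv/(|q|r) = (7.81×10⁻²⁶)(3.425×10⁵)/((3.204×10⁻¹⁹)(0.759)) ≈ 0.110 T.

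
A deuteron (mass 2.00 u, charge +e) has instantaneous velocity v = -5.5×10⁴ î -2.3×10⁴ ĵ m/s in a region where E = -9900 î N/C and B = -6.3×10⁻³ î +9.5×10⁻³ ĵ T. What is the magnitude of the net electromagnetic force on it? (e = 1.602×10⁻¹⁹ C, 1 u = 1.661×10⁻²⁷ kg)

v×B = (0, 0, -667) N/C.
E + v×B = (-9900, 0, -667) N/C.
F = q(E + v×B) = (1.602×10⁻¹⁹ C)·(-9900, 0, -667) = (-1.59×10⁻¹⁵, 0, -1.07×10⁻¹⁶) N.
|F| = 1.59×10⁻¹⁵ N.

|F| ≈ 1.59×10⁻¹⁵ N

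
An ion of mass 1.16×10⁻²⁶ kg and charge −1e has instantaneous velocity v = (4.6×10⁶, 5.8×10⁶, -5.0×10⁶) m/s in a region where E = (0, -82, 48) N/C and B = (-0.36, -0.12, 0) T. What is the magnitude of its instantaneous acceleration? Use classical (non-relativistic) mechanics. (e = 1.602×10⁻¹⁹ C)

|a| ≈ 3.37×10¹³ m/s²

v×B = (-6.00×10⁵, 1.80×10⁶, 1.54×10⁶) N/C.
E + v×B = (-6.00×10⁵, 1.80×10⁶, 1.54×10⁶) N/C.
F = q(E + v×B) = (−1.602×10⁻¹⁹ C)·(-6.00×10⁵, 1.80×10⁶, 1.54×10⁶) = (9.61×10⁻¹⁴, -2.88×10⁻¹³, -2.46×10⁻¹³) N.
|a| = |F|/m = 3.911×10⁻¹³/1.16×10⁻²⁶ ≈ 3.37×10¹³ m/s².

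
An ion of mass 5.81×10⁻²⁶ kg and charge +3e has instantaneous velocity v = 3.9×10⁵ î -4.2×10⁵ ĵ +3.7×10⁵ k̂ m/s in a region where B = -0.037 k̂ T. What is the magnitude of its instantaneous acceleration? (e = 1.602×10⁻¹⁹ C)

|a| ≈ 1.75×10¹¹ m/s²

v×B = (1.55×10⁴, 1.44×10⁴, 0) N/C.
F = q v×B = (4.806×10⁻¹⁹ C)·(1.55×10⁴, 1.44×10⁴, 0) = (7.47×10⁻¹⁵, 6.94×10⁻¹⁵, 0) N.
|a| = |F|/m = 1.019×10⁻¹⁴/5.81×10⁻²⁶ ≈ 1.75×10¹¹ m/s².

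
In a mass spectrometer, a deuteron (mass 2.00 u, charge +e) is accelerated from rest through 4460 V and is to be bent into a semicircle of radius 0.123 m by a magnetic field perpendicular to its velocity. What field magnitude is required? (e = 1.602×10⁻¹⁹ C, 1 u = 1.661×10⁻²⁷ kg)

v = √(2|q|V/m) = √(2·1.602×10⁻¹⁹·4460/3.322×10⁻²⁷) ≈ 6.559×10⁵ m/s.
B = mv/(|q|r) = (3.322×10⁻²⁷)(6.559×10⁵)/((1.602×10⁻¹⁹)(0.123)) ≈ 0.111 T.

B ≈ 0.111 T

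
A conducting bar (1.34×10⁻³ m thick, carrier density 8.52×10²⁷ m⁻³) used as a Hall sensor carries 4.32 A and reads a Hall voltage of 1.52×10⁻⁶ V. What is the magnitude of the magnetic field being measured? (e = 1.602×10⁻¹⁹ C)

B ≈ 0.644 T

From V_H = IB/(n e t), B = V_H n e t / I.
B = (1.52×10⁻⁶)(8.52×10²⁷)(1.602×10⁻¹⁹)(1.34×10⁻³)/4.32 ≈ 0.644 T.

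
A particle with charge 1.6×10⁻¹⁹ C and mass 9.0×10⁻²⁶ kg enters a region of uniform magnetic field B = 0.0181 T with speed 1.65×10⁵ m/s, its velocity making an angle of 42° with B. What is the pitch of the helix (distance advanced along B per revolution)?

v∥ = v cosθ = 1.65×10⁵·cos42° ≈ 1.226×10⁵ m/s.
T = 2πm/(|q|B) = 2π(9.0×10⁻²⁶)/((1.6×10⁻¹⁹)(0.0181)) ≈ 1.953×10⁻⁴ s.
pitch = v∥ T = (1.226×10⁵)(1.953×10⁻⁴) ≈ 23.9 m.

p ≈ 23.9 m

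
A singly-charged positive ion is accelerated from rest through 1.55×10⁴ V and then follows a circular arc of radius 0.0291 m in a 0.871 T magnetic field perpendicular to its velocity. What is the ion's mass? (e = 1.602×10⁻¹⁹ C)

m ≈ 3.32×10⁻²⁷ kg

Combine |q|V = ½mv² and r = mv/(|q|B): eliminate v to get m = qB²r²/(2V).
m = (1.602×10⁻¹⁹)(0.871)²(0.0291)²/(2·1.55×10⁴) ≈ 3.32×10⁻²⁷ kg.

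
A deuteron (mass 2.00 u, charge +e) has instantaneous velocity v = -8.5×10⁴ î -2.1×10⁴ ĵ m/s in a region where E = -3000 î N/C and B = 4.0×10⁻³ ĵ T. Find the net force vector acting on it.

F ≈ (-4.81×10⁻¹⁶, 0, -5.45×10⁻¹⁷) N

v×B = (0, 0, -340) N/C.
E + v×B = (-3000, 0, -340) N/C.
F = q(E + v×B) = (1.602×10⁻¹⁹ C)·(-3000, 0, -340) = (-4.81×10⁻¹⁶, 0, -5.45×10⁻¹⁷) N.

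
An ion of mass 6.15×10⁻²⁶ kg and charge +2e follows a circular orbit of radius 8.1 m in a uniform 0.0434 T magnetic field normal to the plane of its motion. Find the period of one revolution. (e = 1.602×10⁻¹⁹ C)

T ≈ 2.78×10⁻⁵ s

The cyclotron period depends only on m, q, B: T = 2πm/(|q|B).
T = 2π(6.15×10⁻²⁶)/((3.204×10⁻¹⁹)(0.0434)) ≈ 2.78×10⁻⁵ s.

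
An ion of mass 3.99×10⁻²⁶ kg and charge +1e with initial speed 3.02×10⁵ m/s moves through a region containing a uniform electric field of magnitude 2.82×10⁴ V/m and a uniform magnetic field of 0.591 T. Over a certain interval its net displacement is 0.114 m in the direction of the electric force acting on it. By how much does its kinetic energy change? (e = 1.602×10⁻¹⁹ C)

The magnetic force is always ⟂ v and does no work; only the electric force changes KE.
ΔKE = F_E · d = |q|E d = (1.602×10⁻¹⁹)(2.82×10⁴)(0.114) ≈ 5.15×10⁻¹⁶ J.

ΔKE ≈ 5.15×10⁻¹⁶ J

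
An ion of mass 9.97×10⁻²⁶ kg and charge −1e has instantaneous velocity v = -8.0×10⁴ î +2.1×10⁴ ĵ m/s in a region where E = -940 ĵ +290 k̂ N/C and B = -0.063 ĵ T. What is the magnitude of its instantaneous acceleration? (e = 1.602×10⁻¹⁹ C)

v×B = (0, 0, 5040) N/C.
E + v×B = (0, -940, 5330) N/C.
F = q(E + v×B) = (−1.602×10⁻¹⁹ C)·(0, -940, 5330) = (0, 1.51×10⁻¹⁶, -8.54×10⁻¹⁶) N.
|a| = |F|/m = 8.670×10⁻¹⁶/9.97×10⁻²⁶ ≈ 8.70×10⁹ m/s².

|a| ≈ 8.70×10⁹ m/s²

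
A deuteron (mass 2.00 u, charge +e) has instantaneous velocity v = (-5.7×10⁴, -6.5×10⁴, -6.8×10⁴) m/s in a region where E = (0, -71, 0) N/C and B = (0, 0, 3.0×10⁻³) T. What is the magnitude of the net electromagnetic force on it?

|F| ≈ 3.51×10⁻¹⁷ N

v×B = (-195, 171, 0) N/C.
E + v×B = (-195, 100, 0) N/C.
F = q(E + v×B) = (1.602×10⁻¹⁹ C)·(-195, 100, 0) = (-3.12×10⁻¹⁷, 1.60×10⁻¹⁷, 0) N.
|F| = 3.51×10⁻¹⁷ N.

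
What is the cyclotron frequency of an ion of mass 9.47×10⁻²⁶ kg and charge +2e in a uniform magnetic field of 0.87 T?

f = |q|B/(2πm).
f = (3.204×10⁻¹⁹)(0.87)/(2π·9.47×10⁻²⁶) ≈ 4.7×10⁵ Hz.

f ≈ 4.7×10⁵ Hz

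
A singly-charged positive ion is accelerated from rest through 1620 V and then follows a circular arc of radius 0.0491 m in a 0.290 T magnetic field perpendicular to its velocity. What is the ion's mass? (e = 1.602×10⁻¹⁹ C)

Combine |q|V = ½mv² and r = mv/(|q|B): eliminate v to get m = qB²r²/(2V).
m = (1.602×10⁻¹⁹)(0.290)²(0.0491)²/(2·1620) ≈ 1.00×10⁻²⁶ kg.

m ≈ 1.00×10⁻²⁶ kg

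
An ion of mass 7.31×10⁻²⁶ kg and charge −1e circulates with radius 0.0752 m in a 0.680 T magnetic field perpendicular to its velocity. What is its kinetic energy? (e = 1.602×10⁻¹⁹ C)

v = |q|Br/m, then KE = ½mv² = (qBr)²/(2m).
v = (1.602×10⁻¹⁹)(0.680)(0.0752)/7.31×10⁻²⁶ ≈ 1.121×10⁵ m/s.
KE = ½(7.31×10⁻²⁶)(1.121×10⁵)² ≈ 4.59×10⁻¹⁶ J.

KE ≈ 4.59×10⁻¹⁶ J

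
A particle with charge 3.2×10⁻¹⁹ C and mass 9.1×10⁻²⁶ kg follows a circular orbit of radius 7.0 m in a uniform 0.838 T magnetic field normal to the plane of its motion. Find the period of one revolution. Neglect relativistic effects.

The cyclotron period depends only on m, q, B: T = 2πm/(|q|B).
T = 2π(9.1×10⁻²⁶)/((3.2×10⁻¹⁹)(0.838)) ≈ 2.13×10⁻⁶ s.

T ≈ 2.13×10⁻⁶ s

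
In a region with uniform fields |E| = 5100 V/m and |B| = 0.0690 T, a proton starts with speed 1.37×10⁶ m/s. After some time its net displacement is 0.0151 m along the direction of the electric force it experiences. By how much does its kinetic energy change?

ΔKE ≈ 1.23×10⁻¹⁷ J

The magnetic force is always ⟂ v and does no work; only the electric force changes KE.
ΔKE = F_E · d = |q|E d = (1.602×10⁻¹⁹)(5100)(0.0151) ≈ 1.23×10⁻¹⁷ J.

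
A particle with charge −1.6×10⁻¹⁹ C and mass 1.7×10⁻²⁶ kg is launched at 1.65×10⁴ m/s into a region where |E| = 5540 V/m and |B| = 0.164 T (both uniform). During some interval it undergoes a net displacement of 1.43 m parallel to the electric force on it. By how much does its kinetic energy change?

The magnetic force is always ⟂ v and does no work; only the electric force changes KE.
ΔKE = F_E · d = |q|E d = (1.6×10⁻¹⁹)(5540)(1.43) ≈ 1.27×10⁻¹⁵ J.

ΔKE ≈ 1.27×10⁻¹⁵ J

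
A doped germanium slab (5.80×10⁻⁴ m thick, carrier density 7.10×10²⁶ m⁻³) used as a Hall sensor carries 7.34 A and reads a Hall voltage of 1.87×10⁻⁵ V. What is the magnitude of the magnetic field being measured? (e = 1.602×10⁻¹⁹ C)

From V_H = IB/(n e t), B = V_H n e t / I.
B = (1.87×10⁻⁵)(7.10×10²⁶)(1.602×10⁻¹⁹)(5.80×10⁻⁴)/7.34 ≈ 0.168 T.

B ≈ 0.168 T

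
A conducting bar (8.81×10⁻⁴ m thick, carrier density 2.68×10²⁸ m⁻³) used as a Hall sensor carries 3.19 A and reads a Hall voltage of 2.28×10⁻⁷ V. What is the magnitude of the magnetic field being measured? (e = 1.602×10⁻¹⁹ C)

B ≈ 0.270 T

From V_H = IB/(n e t), B = V_H n e t / I.
B = (2.28×10⁻⁷)(2.68×10²⁸)(1.602×10⁻¹⁹)(8.81×10⁻⁴)/3.19 ≈ 0.270 T.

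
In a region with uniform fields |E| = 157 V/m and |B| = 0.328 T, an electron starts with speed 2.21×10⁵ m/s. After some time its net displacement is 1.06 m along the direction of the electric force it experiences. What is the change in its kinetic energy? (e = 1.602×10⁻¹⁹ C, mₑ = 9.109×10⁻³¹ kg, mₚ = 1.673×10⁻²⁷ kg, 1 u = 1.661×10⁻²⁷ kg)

ΔKE ≈ 2.67×10⁻¹⁷ J

The magnetic force is always ⟂ v and does no work; only the electric force changes KE.
ΔKE = F_E · d = |q|E d = (1.602×10⁻¹⁹)(157)(1.06) ≈ 2.67×10⁻¹⁷ J.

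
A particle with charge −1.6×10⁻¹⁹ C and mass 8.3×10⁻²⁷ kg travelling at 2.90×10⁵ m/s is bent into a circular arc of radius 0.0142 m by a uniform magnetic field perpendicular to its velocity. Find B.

From |q|vB = mv²/r, B = mv/(|q|r).
B = (8.3×10⁻²⁷)(2.90×10⁵)/((1.6×10⁻¹⁹)(0.0142)) ≈ 1.06 T.

B ≈ 1.06 T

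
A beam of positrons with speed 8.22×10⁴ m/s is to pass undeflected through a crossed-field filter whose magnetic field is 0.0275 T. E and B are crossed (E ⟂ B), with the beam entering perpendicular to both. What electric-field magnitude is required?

For straight-line motion qE = qvB, so E = vB.
E = 8.22×10⁴ × 0.0275 = 2260 V/m.

E = 2260 V/m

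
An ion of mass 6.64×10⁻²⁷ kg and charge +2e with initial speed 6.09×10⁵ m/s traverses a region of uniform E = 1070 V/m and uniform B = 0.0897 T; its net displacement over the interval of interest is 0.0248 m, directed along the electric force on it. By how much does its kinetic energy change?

ΔKE ≈ 8.50×10⁻¹⁸ J

The magnetic force is always ⟂ v and does no work; only the electric force changes KE.
ΔKE = F_E · d = |q|E d = (3.204×10⁻¹⁹)(1070)(0.0248) ≈ 8.50×10⁻¹⁸ J.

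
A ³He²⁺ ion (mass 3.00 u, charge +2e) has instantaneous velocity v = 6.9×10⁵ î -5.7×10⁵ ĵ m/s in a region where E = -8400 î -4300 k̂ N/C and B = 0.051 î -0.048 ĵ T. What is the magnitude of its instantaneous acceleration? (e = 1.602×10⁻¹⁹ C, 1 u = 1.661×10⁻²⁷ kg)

|a| ≈ 7.62×10¹¹ m/s²

v×B = (0, 0, -4050) N/C.
E + v×B = (-8400, 0, -8350) N/C.
F = q(E + v×B) = (3.204×10⁻¹⁹ C)·(-8400, 0, -8350) = (-2.69×10⁻¹⁵, 0, -2.68×10⁻¹⁵) N.
|a| = |F|/m = 3.795×10⁻¹⁵/4.983×10⁻²⁷ ≈ 7.62×10¹¹ m/s².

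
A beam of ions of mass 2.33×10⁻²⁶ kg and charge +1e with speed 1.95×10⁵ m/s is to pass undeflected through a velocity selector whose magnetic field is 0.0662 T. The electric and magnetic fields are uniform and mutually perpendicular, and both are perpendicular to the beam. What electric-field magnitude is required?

For straight-line motion qE = qvB, so E = vB.
E = 1.95×10⁵ × 0.0662 = 1.29×10⁴ V/m.

E = 1.29×10⁴ V/m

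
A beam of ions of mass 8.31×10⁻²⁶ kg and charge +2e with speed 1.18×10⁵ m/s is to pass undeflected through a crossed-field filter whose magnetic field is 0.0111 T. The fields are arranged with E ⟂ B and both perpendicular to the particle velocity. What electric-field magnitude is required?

E = 1310 V/m

For straight-line motion qE = qvB, so E = vB.
E = 1.18×10⁵ × 0.0111 = 1310 V/m.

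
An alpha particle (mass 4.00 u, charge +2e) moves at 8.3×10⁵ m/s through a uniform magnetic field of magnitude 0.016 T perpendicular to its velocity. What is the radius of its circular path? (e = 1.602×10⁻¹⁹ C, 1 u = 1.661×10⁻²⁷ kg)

r ≈ 1.1 m

The magnetic force provides the centripetal force: |q|vB = mv²/r.
r = mv/(|q|B) = (6.644×10⁻²⁷)(8.3×10⁵)/((3.204×10⁻¹⁹)(0.016)) ≈ 1.1 m.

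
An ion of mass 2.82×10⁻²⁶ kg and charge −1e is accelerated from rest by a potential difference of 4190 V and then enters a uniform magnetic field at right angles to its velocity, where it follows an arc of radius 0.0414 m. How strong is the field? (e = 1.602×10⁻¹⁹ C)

v = √(2|q|V/m) = √(2·1.602×10⁻¹⁹·4190/2.82×10⁻²⁶) ≈ 2.182×10⁵ m/s.
B = mv/(|q|r) = (2.82×10⁻²⁶)(2.182×10⁵)/((1.602×10⁻¹⁹)(0.0414)) ≈ 0.928 T.

B ≈ 0.928 T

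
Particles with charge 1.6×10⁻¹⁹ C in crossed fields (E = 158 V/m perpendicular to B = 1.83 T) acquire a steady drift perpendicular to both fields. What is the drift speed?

v_d ≈ 86.3 m/s

The E×B drift speed is v_d = E/B.
v_d = 158/1.83 = 86.3 m/s.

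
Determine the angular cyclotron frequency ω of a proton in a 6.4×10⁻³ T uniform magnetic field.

ω ≈ 6.1×10⁵ rad/s

ω = |q|B/m.
ω = (1.602×10⁻¹⁹)(6.4×10⁻³)/1.673×10⁻²⁷ ≈ 6.1×10⁵ rad/s.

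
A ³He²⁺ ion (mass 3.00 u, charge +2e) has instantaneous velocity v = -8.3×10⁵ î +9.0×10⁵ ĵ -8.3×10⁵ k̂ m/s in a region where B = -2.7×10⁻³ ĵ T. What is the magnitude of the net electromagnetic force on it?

|F| ≈ 1.02×10⁻¹⁵ N

v×B = (-2240, 0, 2240) N/C.
F = q v×B = (3.204×10⁻¹⁹ C)·(-2240, 0, 2240) = (-7.18×10⁻¹⁶, 0, 7.18×10⁻¹⁶) N.
|F| = 1.02×10⁻¹⁵ N.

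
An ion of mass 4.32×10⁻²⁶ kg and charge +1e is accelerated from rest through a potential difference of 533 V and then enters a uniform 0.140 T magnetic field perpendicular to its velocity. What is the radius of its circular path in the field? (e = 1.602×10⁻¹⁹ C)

r ≈ 0.121 m

Acceleration: |q|V = ½mv² ⇒ v = √(2|q|V/m) = √(2·1.602×10⁻¹⁹·533/4.32×10⁻²⁶) ≈ 6.287×10⁴ m/s.
In the field: r = mv/(|q|B) = (4.32×10⁻²⁶)(6.287×10⁴)/((1.602×10⁻¹⁹)(0.140)) ≈ 0.121 m.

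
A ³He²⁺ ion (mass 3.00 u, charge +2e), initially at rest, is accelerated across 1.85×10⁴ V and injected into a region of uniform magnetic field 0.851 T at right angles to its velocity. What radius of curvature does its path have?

Acceleration: |q|V = ½mv² ⇒ v = √(2|q|V/m) = √(2·3.204×10⁻¹⁹·1.85×10⁴/4.983×10⁻²⁷) ≈ 1.542×10⁶ m/s.
In the field: r = mv/(|q|B) = (4.983×10⁻²⁷)(1.542×10⁶)/((3.204×10⁻¹⁹)(0.851)) ≈ 0.0282 m.

r ≈ 0.0282 m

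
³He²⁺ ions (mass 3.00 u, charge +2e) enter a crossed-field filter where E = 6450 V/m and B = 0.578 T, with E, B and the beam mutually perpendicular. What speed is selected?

Straight-line motion ⇒ electric and magnetic forces cancel, so E = vB.
v = E/B = 6450/0.578 = 1.12×10⁴ m/s.

v = 1.12×10⁴ m/s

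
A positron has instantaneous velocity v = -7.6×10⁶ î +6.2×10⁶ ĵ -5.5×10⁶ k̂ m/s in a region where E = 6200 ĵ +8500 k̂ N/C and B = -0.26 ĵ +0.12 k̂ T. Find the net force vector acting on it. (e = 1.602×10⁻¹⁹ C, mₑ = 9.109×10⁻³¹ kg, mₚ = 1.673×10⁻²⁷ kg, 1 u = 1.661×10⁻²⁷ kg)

v×B = (-6.86×10⁵, 9.12×10⁵, 1.98×10⁶) N/C.
E + v×B = (-6.86×10⁵, 9.18×10⁵, 1.98×10⁶) N/C.
F = q(E + v×B) = (1.602×10⁻¹⁹ C)·(-6.86×10⁵, 9.18×10⁵, 1.98×10⁶) = (-1.10×10⁻¹³, 1.47×10⁻¹³, 3.18×10⁻¹³) N.

F ≈ (-1.10×10⁻¹³, 1.47×10⁻¹³, 3.18×10⁻¹³) N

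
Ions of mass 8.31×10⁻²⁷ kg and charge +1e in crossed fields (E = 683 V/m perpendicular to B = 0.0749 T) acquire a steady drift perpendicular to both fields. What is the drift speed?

v_d ≈ 9120 m/s

The E×B drift speed is v_d = E/B.
v_d = 683/0.0749 = 9120 m/s.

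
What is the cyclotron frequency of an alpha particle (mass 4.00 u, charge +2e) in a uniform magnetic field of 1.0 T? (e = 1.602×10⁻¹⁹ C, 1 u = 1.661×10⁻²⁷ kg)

f = |q|B/(2πm).
f = (3.204×10⁻¹⁹)(1.0)/(2π·6.644×10⁻²⁷) ≈ 7.7×10⁶ Hz.

f ≈ 7.7×10⁶ Hz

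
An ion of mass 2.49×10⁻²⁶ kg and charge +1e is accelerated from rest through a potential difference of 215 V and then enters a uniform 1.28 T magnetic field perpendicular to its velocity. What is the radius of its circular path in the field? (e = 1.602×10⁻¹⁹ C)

r ≈ 6.39×10⁻³ m

Acceleration: |q|V = ½mv² ⇒ v = √(2|q|V/m) = √(2·1.602×10⁻¹⁹·215/2.49×10⁻²⁶) ≈ 5.260×10⁴ m/s.
In the field: r = mv/(|q|B) = (2.49×10⁻²⁶)(5.260×10⁴)/((1.602×10⁻¹⁹)(1.28)) ≈ 6.39×10⁻³ m.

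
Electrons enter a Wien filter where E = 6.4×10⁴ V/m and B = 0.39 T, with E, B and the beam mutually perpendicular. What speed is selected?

v = 1.6×10⁵ m/s

For undeflected motion the electric and magnetic forces balance: qE = qvB.
v = E/B = 6.4×10⁴/0.39 = 1.6×10⁵ m/s.
The result is independent of the particle's charge and mass.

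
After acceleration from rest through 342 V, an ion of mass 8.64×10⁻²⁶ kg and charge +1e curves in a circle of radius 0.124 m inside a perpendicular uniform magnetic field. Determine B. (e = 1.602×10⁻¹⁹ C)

B ≈ 0.155 T

v = √(2|q|V/m) = √(2·1.602×10⁻¹⁹·342/8.64×10⁻²⁶) ≈ 3.561×10⁴ m/s.
B = mv/(|q|r) = (8.64×10⁻²⁶)(3.561×10⁴)/((1.602×10⁻¹⁹)(0.124)) ≈ 0.155 T.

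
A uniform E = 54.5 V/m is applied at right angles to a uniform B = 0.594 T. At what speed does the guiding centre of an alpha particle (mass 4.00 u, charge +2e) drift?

The E×B drift speed is v_d = E/B.
v_d = 54.5/0.594 = 91.8 m/s.

v_d ≈ 91.8 m/s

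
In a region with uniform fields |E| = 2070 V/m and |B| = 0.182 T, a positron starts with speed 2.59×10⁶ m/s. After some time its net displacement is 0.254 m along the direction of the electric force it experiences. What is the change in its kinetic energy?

ΔKE ≈ 8.42×10⁻¹⁷ J

The magnetic force is always ⟂ v and does no work; only the electric force changes KE.
ΔKE = F_E · d = |q|E d = (1.602×10⁻¹⁹)(2070)(0.254) ≈ 8.42×10⁻¹⁷ J.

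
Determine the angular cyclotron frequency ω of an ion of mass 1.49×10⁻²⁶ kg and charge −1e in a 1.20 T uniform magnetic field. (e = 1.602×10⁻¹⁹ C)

ω = |q|B/m.
ω = (1.602×10⁻¹⁹)(1.20)/1.49×10⁻²⁶ ≈ 1.29×10⁷ rad/s.

ω ≈ 1.29×10⁷ rad/s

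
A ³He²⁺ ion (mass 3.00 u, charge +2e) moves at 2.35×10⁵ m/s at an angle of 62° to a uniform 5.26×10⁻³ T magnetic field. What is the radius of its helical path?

v⊥ = v sinθ = 2.35×10⁵·sin62° ≈ 2.075×10⁵ m/s.
r = m v⊥/(|q|B) = (4.983×10⁻²⁷)(2.075×10⁵)/((3.204×10⁻¹⁹)(5.26×10⁻³)) ≈ 0.614 m.

r ≈ 0.614 m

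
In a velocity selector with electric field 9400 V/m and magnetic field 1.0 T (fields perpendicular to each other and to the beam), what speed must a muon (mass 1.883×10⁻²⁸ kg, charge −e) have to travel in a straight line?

v = 9400 m/s

For undeflected motion the electric and magnetic forces balance: qE = qvB.
v = E/B = 9400/1.0 = 9400 m/s.
The result is independent of the particle's charge and mass.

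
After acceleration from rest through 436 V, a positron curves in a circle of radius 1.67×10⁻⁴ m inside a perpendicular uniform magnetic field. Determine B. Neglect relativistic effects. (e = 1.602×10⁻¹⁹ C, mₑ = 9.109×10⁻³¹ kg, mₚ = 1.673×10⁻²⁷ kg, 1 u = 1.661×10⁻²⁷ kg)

v = √(2|q|V/m) = √(2·1.602×10⁻¹⁹·436/9.109×10⁻³¹) ≈ 1.238×10⁷ m/s.
B = mv/(|q|r) = (9.109×10⁻³¹)(1.238×10⁷)/((1.602×10⁻¹⁹)(1.67×10⁻⁴)) ≈ 0.422 T.

B ≈ 0.422 T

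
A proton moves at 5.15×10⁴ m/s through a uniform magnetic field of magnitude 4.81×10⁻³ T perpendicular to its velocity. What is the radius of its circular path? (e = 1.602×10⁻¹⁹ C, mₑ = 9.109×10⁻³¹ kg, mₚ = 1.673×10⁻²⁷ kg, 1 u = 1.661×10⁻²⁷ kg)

The magnetic force provides the centripetal force: |q|vB = mv²/r.
r = mv/(|q|B) = (1.673×10⁻²⁷)(5.15×10⁴)/((1.602×10⁻¹⁹)(4.81×10⁻³)) ≈ 0.112 m.

r ≈ 0.112 m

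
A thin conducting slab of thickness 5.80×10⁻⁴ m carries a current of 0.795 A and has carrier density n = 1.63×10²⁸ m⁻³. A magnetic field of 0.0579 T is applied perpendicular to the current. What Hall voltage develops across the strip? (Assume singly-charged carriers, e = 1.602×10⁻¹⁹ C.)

V_H = IB/(n e t).
V_H = (0.795)(0.0579)/((1.63×10²⁸)(1.602×10⁻¹⁹)(5.80×10⁻⁴)) ≈ 3.04×10⁻⁸ V.

V_H ≈ 3.04×10⁻⁸ V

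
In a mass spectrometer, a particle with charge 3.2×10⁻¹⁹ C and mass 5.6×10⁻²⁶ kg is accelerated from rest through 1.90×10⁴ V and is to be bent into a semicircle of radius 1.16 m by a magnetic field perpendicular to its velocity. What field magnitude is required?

B ≈ 0.0703 T

v = √(2|q|V/m) = √(2·3.2×10⁻¹⁹·1.90×10⁴/5.6×10⁻²⁶) ≈ 4.660×10⁵ m/s.
B = mv/(|q|r) = (5.6×10⁻²⁶)(4.660×10⁵)/((3.2×10⁻¹⁹)(1.16)) ≈ 0.0703 T.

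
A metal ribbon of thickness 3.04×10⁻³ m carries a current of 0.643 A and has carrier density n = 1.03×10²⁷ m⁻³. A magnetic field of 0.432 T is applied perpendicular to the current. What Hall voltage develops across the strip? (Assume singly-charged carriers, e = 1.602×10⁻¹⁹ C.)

V_H = IB/(n e t).
V_H = (0.643)(0.432)/((1.03×10²⁷)(1.602×10⁻¹⁹)(3.04×10⁻³)) ≈ 5.54×10⁻⁷ V.

V_H ≈ 5.54×10⁻⁷ V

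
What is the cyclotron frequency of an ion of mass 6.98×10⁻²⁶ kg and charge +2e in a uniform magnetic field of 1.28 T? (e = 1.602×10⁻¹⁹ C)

f ≈ 9.35×10⁵ Hz

f = |q|B/(2πm).
f = (3.204×10⁻¹⁹)(1.28)/(2π·6.98×10⁻²⁶) ≈ 9.35×10⁵ Hz.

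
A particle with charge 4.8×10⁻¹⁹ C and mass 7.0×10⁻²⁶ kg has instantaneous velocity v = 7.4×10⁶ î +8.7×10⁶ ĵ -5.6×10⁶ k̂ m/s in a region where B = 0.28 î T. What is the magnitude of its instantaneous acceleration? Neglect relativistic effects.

v×B = (0, -1.57×10⁶, -2.44×10⁶) N/C.
F = q v×B = (4.8×10⁻¹⁹ C)·(0, -1.57×10⁶, -2.44×10⁶) = (0, -7.53×10⁻¹³, -1.17×10⁻¹²) N.
|a| = |F|/m = 1.391×10⁻¹²/7.0×10⁻²⁶ ≈ 1.99×10¹³ m/s².

|a| ≈ 1.99×10¹³ m/s²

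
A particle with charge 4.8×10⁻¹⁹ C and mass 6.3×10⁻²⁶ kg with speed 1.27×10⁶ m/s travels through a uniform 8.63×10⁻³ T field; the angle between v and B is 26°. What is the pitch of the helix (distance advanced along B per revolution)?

p ≈ 109 m

v∥ = v cosθ = 1.27×10⁶·cos26° ≈ 1.141×10⁶ m/s.
T = 2πm/(|q|B) = 2π(6.3×10⁻²⁶)/((4.8×10⁻¹⁹)(8.63×10⁻³)) ≈ 9.556×10⁻⁵ s.
pitch = v∥ T = (1.141×10⁶)(9.556×10⁻⁵) ≈ 109 m.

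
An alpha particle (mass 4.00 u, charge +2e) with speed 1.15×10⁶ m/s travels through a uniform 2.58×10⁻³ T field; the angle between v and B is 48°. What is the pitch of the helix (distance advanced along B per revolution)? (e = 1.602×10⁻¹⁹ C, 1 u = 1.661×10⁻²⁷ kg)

v∥ = v cosθ = 1.15×10⁶·cos48° ≈ 7.695×10⁵ m/s.
T = 2πm/(|q|B) = 2π(6.644×10⁻²⁷)/((3.204×10⁻¹⁹)(2.58×10⁻³)) ≈ 5.050×10⁻⁵ s.
pitch = v∥ T = (7.695×10⁵)(5.050×10⁻⁵) ≈ 38.9 m.

p ≈ 38.9 m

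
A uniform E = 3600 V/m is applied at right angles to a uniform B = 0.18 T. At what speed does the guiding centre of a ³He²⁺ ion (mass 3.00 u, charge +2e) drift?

In crossed fields the guiding centre drifts at v_d = |E×B|/B² = E/B, independent of charge and mass.
v_d = 3600/0.18 = 2.0×10⁴ m/s.

v_d ≈ 2.0×10⁴ m/s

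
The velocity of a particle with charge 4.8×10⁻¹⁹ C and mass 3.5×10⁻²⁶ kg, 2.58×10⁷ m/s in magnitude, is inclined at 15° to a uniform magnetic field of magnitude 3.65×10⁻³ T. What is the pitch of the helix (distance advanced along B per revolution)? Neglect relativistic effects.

v∥ = v cosθ = 2.58×10⁷·cos15° ≈ 2.492×10⁷ m/s.
T = 2πm/(|q|B) = 2π(3.5×10⁻²⁶)/((4.8×10⁻¹⁹)(3.65×10⁻³)) ≈ 1.255×10⁻⁴ s.
pitch = v∥ T = (2.492×10⁷)(1.255×10⁻⁴) ≈ 3130 m.

p ≈ 3130 m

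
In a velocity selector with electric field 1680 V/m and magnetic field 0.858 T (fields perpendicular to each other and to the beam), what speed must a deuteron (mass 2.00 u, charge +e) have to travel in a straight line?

v = 1960 m/s

Zero net Lorentz force requires |qE| = |q v×B|, i.e. E = vB.
v = E/B = 1680/0.858 = 1960 m/s.
The result is independent of the particle's charge and mass.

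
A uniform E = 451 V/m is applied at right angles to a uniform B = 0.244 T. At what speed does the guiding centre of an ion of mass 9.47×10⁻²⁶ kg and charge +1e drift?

v_d ≈ 1850 m/s

The E×B drift speed is v_d = E/B.
v_d = 451/0.244 = 1850 m/s.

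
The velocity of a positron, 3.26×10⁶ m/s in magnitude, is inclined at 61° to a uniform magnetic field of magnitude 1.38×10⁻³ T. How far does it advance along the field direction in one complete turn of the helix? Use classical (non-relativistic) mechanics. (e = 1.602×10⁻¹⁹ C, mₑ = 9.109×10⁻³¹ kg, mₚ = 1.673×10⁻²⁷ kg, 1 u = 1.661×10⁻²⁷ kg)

p ≈ 0.0409 m

v∥ = v cosθ = 3.26×10⁶·cos61° ≈ 1.580×10⁶ m/s.
T = 2πm/(|q|B) = 2π(9.109×10⁻³¹)/((1.602×10⁻¹⁹)(1.38×10⁻³)) ≈ 2.589×10⁻⁸ s.
pitch = v∥ T = (1.580×10⁶)(2.589×10⁻⁸) ≈ 0.0409 m.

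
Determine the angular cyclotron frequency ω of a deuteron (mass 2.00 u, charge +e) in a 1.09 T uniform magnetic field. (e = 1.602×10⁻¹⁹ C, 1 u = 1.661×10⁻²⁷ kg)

ω = |q|B/m.
ω = (1.602×10⁻¹⁹)(1.09)/3.322×10⁻²⁷ ≈ 5.26×10⁷ rad/s.

ω ≈ 5.26×10⁷ rad/s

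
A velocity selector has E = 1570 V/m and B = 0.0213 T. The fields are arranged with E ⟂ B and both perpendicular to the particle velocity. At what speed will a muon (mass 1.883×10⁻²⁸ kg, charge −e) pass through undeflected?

v = 7.37×10⁴ m/s

For undeflected motion the electric and magnetic forces balance: qE = qvB.
v = E/B = 1570/0.0213 = 7.37×10⁴ m/s.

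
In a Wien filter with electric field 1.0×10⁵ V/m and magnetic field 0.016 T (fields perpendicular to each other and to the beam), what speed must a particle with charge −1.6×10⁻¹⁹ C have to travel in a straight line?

v = 6.2×10⁶ m/s

For undeflected motion the electric and magnetic forces balance: qE = qvB.
v = E/B = 1.0×10⁵/0.016 = 6.2×10⁶ m/s.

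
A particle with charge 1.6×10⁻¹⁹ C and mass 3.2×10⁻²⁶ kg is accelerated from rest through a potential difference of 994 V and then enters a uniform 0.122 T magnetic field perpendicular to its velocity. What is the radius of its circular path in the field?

Acceleration: |q|V = ½mv² ⇒ v = √(2|q|V/m) = √(2·1.6×10⁻¹⁹·994/3.2×10⁻²⁶) ≈ 9.970×10⁴ m/s.
In the field: r = mv/(|q|B) = (3.2×10⁻²⁶)(9.970×10⁴)/((1.6×10⁻¹⁹)(0.122)) ≈ 0.163 m.

r ≈ 0.163 m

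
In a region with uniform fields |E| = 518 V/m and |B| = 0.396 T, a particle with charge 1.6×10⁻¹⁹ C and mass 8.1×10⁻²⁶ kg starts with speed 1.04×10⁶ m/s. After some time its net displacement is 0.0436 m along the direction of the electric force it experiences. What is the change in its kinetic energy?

ΔKE ≈ 3.61×10⁻¹⁸ J

The magnetic force is always ⟂ v and does no work; only the electric force changes KE.
ΔKE = F_E · d = |q|E d = (1.6×10⁻¹⁹)(518)(0.0436) ≈ 3.61×10⁻¹⁸ J.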